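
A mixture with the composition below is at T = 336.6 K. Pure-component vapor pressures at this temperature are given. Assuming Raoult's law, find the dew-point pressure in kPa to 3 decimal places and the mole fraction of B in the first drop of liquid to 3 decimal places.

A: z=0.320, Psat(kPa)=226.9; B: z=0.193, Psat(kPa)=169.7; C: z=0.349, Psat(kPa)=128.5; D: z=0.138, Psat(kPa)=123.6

At the dew point ψ → 1, so Σzᵢ/Kᵢ = 1 with Kᵢ = Pᵢˢᵃᵗ/P ⇒ 1/P = Σzᵢ/Pᵢˢᵃᵗ.
1/P = 0.320/226.9 + 0.193/169.7 + 0.349/128.5 + 0.138/123.6 = 0.006380 ⇒ P = 156.738 kPa
xᵢ = zᵢP/Pᵢˢᵃᵗ ⇒ x_B = 0.193·156.738/169.7 = 0.178

Pdew = 156.738 kPa, x_B = 0.178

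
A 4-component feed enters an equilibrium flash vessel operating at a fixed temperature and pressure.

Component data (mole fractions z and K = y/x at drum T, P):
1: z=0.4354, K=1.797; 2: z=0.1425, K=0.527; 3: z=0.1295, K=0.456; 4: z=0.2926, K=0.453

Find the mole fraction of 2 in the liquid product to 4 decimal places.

x_2 = 0.1508

Material balance + equilibrium reduce to Σ zᵢ(Kᵢ−1)/(1+β(Kᵢ−1)) = 0.
g(0) = ΣzᵢKᵢ − 1 = 0.0491 and g(1) = 1 − Σzᵢ/Kᵢ = -0.4426, so a root lies in (0, 1).
Iterate (Newton) starting at β = 0.5:
  β = 0.5000: g = -0.15722, g' = -0.4343 → β = 0.1380
  β = 0.1380: g = -0.00876, g' = -0.4082 → β = 0.1165
  β = 0.1165: g = 0.00003, g' = -0.4108 → β = 0.1166
Converged at β = 0.1166.
Compositions from xᵢ = zᵢ/(1+β(Kᵢ−1)), yᵢ = Kᵢxᵢ:
  1: x = 0.3984, y = 0.7159
  2: x = 0.1508, y = 0.0795
  3: x = 0.1383, y = 0.0631
  4: x = 0.3125, y = 0.1416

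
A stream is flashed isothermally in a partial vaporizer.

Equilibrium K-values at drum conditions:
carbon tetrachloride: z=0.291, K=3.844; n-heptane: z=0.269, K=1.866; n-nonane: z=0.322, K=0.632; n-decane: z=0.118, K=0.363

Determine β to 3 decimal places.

Rachford–Rice: g(β) = Σ zᵢ(Kᵢ−1)/(1+β(Kᵢ−1)) = 0.
Check two-phase: ΣzᵢKᵢ = 1.867 > 1 and Σzᵢ/Kᵢ = 1.054 > 1, so g(0) = 0.867 > 0 and g(1) = -0.054 < 0.
Newton iteration, β⁰ = 0.69:
  β = 0.690: g = 0.1323, g' = -0.578 → β = 0.919
  β = 0.919: g = -0.0015, g' = -0.621 → β = 0.916
Converged at β = 0.916.

β = 0.916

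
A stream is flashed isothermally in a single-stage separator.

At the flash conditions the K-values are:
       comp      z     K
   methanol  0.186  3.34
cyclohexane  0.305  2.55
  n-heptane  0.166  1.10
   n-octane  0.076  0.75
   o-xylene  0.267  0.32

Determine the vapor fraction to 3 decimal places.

ψ = 0.748

Rachford–Rice: g(ψ) = Σ zᵢ(Kᵢ−1)/(1+ψ(Kᵢ−1)) = 0.
g(0) = ΣzᵢKᵢ − 1 = 0.724 and g(1) = 1 − Σzᵢ/Kᵢ = -0.262, so a root lies in (0, 1).
Newton–Raphson from ψ = 0.53:
  ψ = 0.530: g = 0.1638, g' = -0.733 → ψ = 0.753
  ψ = 0.753: g = -0.0046, g' = -0.817 → ψ = 0.748
Converged at ψ = 0.748.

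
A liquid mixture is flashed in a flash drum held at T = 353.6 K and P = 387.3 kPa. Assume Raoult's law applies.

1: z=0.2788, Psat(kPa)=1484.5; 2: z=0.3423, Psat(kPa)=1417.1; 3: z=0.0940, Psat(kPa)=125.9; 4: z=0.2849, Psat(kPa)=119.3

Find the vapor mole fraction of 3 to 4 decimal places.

y_3 = 0.0631

Raoult's law: Kᵢ = Pᵢˢᵃᵗ/P = Pᵢˢᵃᵗ/387.3.
  K_1 = 1484.5/387.3 = 3.832946, K_2 = 1417.1/387.3 = 3.658921, K_3 = 125.9/387.3 = 0.325071, K_4 = 119.3/387.3 = 0.308030
Rachford–Rice: g(ψ) = Σ zᵢ(Kᵢ−1)/(1+ψ(Kᵢ−1)) = 0.
Feasibility: ΣzᵢKᵢ = 2.4394, Σzᵢ/Kᵢ = 1.3804 — both > 1, two phases present.
Iterate (Newton) starting at ψ = 0.5:
  ψ = 0.5000: g = 0.32037, g' = -1.2456 → ψ = 0.7572
  ψ = 0.7572: g = 0.00929, g' = -1.2738 → ψ = 0.7645
Converged at ψ = 0.7645.
Compositions from xᵢ = zᵢ/(1+ψ(Kᵢ−1)), yᵢ = Kᵢxᵢ:
  1: x = 0.0881, y = 0.3376
  2: x = 0.1129, y = 0.4130
  3: x = 0.1942, y = 0.0631
  4: x = 0.6049, y = 0.1863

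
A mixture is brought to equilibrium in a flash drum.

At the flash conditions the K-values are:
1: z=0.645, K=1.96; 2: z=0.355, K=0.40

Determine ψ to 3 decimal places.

ψ = 0.705

Let ψ = V/F and solve Σ zᵢ(Kᵢ−1)/(1+ψ(Kᵢ−1)) = 0.
Feasibility: ΣzᵢKᵢ = 1.406, Σzᵢ/Kᵢ = 1.217 — both > 1, two phases present.
Newton iteration, ψ⁰ = 0.5:
  ψ = 0.500: g = 0.1141, g' = -0.532 → ψ = 0.714
  ψ = 0.714: g = -0.0055, g' = -0.601 → ψ = 0.705
Converged at ψ = 0.705.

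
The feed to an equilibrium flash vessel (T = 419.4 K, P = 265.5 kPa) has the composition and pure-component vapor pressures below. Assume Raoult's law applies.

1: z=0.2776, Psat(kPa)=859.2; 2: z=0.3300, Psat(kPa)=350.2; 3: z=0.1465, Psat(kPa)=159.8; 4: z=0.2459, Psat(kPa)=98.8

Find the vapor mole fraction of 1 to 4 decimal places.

Raoult's law: Kᵢ = Pᵢˢᵃᵗ/P = Pᵢˢᵃᵗ/265.5.
  K_1 = 859.2/265.5 = 3.236158, K_2 = 350.2/265.5 = 1.319021, K_3 = 159.8/265.5 = 0.601883, K_4 = 98.8/265.5 = 0.372128
Material balance + equilibrium reduce to Σ zᵢ(Kᵢ−1)/(1+β(Kᵢ−1)) = 0.
g(0) = ΣzᵢKᵢ − 1 = 0.5133 and g(1) = 1 − Σzᵢ/Kᵢ = -0.2402, so a root lies in (0, 1).
Newton iteration, β⁰ = 0.5:
  β = 0.5000: g = 0.08601, g' = -0.5765 → β = 0.6492
  β = 0.6492: g = 0.00114, g' = -0.5724 → β = 0.6512
Converged at β = 0.6512.
Compositions from xᵢ = zᵢ/(1+β(Kᵢ−1)), yᵢ = Kᵢxᵢ:
  1: x = 0.1130, y = 0.3658
  2: x = 0.2732, y = 0.3604
  3: x = 0.1978, y = 0.1190
  4: x = 0.4160, y = 0.1548

y_1 = 0.3658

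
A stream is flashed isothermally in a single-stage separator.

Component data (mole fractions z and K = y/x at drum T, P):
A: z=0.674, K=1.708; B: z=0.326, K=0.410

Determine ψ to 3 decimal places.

Binary case is linear: z₁(K₁−1)(1+ψ(K₂−1)) + z₂(K₂−1)(1+ψ(K₁−1)) = 0
⇒ ψ = [z₁(K₁−1)+z₂(K₂−1)] / [−(K₁−1)(K₂−1)] = 0.2849/0.4177 = 0.682

ψ = 0.682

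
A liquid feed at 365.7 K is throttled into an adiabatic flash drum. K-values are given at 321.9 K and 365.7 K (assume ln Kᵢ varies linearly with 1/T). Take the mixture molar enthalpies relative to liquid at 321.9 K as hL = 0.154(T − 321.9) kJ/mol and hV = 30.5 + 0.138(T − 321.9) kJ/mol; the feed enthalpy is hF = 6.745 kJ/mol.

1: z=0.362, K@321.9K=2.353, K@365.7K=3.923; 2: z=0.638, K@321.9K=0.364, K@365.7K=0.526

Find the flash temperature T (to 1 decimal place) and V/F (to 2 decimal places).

T = 328.8 K, V/F = 0.19

Adiabatic flash: solve Rachford–Rice at each trial T, then check hF = ψ·hV(T) + (1−ψ)·hL(T).
  T = 321.9 K: K = (2.353, 0.364), RR gives ψ = 0.098, H_out = 2.978 kJ/mol
  T = 365.7 K: K = (3.923, 0.526), RR gives ψ = 0.545, H_out = 22.999 kJ/mol
  T = 343.8 K: K = (3.088, 0.443), RR gives ψ = 0.344, H_out = 13.746 kJ/mol
  T = 332.9 K: K = (2.709, 0.403), RR gives ψ = 0.233, H_out = 8.761 kJ/mol
  T = 327.4 K: K = (2.528, 0.383), RR gives ψ = 0.169, H_out = 5.999 kJ/mol
  T = 330.1 K: K = (2.616, 0.393), RR gives ψ = 0.201, H_out = 7.382 kJ/mol
  T = 328.8 K: K = (2.573, 0.388), RR gives ψ = 0.186, H_out = 6.723 kJ/mol
Linear interpolation between T = 328.8 (H_out = 6.723) and T = 330.1 (H_out = 7.382) on hF = 6.745 gives T ≈ 328.8 K, at which ψ = 0.19.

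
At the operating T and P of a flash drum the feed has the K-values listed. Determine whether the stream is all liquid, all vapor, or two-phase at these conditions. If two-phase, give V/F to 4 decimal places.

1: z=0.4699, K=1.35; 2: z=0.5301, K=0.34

ΣzᵢKᵢ = 0.8146; Σzᵢ/Kᵢ = 1.9072.
Since ΣzᵢKᵢ < 1 the mixture is below its bubble point — single liquid phase.

all liquid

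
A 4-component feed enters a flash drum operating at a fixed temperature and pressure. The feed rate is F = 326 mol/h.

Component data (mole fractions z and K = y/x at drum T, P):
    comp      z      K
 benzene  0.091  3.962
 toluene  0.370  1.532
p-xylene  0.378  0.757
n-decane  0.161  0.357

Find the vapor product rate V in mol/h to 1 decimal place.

Rachford–Rice: g(β) = Σ zᵢ(Kᵢ−1)/(1+β(Kᵢ−1)) = 0.
g(0) = ΣzᵢKᵢ − 1 = 0.271 and g(1) = 1 − Σzᵢ/Kᵢ = -0.215, so a root lies in (0, 1).
Newton–Raphson from β = 0.5:
  β = 0.500: g = 0.0070, g' = -0.369 → β = 0.519
Converged at β = 0.519.
Then V = β·F = 0.5190·326 = 169.2 mol/h and L = F − V = 156.8 mol/h.

V = 169.2 mol/h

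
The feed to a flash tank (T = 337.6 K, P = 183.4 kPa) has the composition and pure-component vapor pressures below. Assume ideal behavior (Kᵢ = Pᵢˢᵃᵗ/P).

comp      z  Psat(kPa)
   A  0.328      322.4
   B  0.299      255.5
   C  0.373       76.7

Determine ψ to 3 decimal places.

Raoult's law: Kᵢ = Pᵢˢᵃᵗ/P = Pᵢˢᵃᵗ/183.4.
  K_A = 322.4/183.4 = 1.75791, K_B = 255.5/183.4 = 1.39313, K_C = 76.7/183.4 = 0.41821
Material balance + equilibrium reduce to Σ zᵢ(Kᵢ−1)/(1+ψ(Kᵢ−1)) = 0.
Check two-phase: ΣzᵢKᵢ = 1.149 > 1 and Σzᵢ/Kᵢ = 1.293 > 1, so g(0) = 0.149 > 0 and g(1) = -0.293 < 0.
Newton iteration, ψ⁰ = 0.5:
  ψ = 0.500: g = -0.0275, g' = -0.382 → ψ = 0.428
  ψ = 0.428: g = -0.0007, g' = -0.365 → ψ = 0.426
Converged at ψ = 0.426.

ψ = 0.426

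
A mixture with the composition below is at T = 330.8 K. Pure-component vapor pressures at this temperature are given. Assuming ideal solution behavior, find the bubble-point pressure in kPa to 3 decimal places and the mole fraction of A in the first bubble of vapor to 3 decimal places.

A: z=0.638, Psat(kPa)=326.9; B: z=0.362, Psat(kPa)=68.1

Pbub = 233.214 kPa, y_A = 0.894

At the bubble point ψ → 0, so ΣzᵢKᵢ = 1 with Kᵢ = Pᵢˢᵃᵗ/P ⇒ P = ΣzᵢPᵢˢᵃᵗ.
P = 0.638·326.9 + 0.362·68.1 = 233.214 kPa
yᵢ = zᵢPᵢˢᵃᵗ/P ⇒ y_A = 0.638·326.9/233.214 = 0.894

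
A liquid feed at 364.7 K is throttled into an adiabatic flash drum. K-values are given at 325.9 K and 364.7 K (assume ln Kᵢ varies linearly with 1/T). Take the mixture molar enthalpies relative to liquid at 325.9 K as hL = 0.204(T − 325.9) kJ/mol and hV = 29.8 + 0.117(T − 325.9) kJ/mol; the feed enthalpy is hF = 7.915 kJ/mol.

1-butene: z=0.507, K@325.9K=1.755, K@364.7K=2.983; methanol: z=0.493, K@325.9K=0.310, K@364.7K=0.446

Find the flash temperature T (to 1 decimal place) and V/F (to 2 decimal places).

T = 332.2 K, V/F = 0.23

Adiabatic flash: solve Rachford–Rice at each trial T, then check hF = ψ·hV(T) + (1−ψ)·hL(T).
  T = 325.9 K: K = (1.755, 0.310), RR gives ψ = 0.082, H_out = 2.438 kJ/mol
  T = 364.7 K: K = (2.983, 0.446), RR gives ψ = 0.667, H_out = 25.528 kJ/mol
  T = 345.3 K: K = (2.322, 0.376), RR gives ψ = 0.439, H_out = 16.306 kJ/mol
  T = 335.6 K: K = (2.027, 0.342), RR gives ψ = 0.291, H_out = 10.397 kJ/mol
  T = 330.8 K: K = (1.890, 0.326), RR gives ψ = 0.198, H_out = 6.819 kJ/mol
  T = 333.2 K: K = (1.958, 0.334), RR gives ψ = 0.247, H_out = 8.680 kJ/mol
Linear interpolation between T = 330.8 (H_out = 6.819) and T = 333.2 (H_out = 8.680) on hF = 7.915 gives T ≈ 332.2 K, at which ψ = 0.23.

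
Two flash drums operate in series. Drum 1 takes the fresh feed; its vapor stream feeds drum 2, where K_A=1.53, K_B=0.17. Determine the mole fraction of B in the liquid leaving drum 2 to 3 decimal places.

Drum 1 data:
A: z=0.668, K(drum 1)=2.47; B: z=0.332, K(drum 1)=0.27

Drum 1:
Material balance + equilibrium reduce to Σ zᵢ(Kᵢ−1)/(1+ψ₁(Kᵢ−1)) = 0.
Feasibility: ΣzᵢKᵢ = 1.740, Σzᵢ/Kᵢ = 1.500 — both > 1, two phases present.
Iterate (Newton) starting at ψ₁ = 0.44:
  ψ₁ = 0.440: g = 0.2392, g' = -0.916 → ψ₁ = 0.701
  ψ₁ = 0.701: g = -0.0129, g' = -1.092 → ψ₁ = 0.689
Converged at ψ₁ = 0.689.
Drum-1 compositions:
  A: x = 0.332, y = 0.820
  B: x = 0.668, y = 0.180
Drum-2 feed = drum-1 vapor: z₂ = (0.8196, 0.1804).
Drum 2:
Rachford–Rice: g(ψ₂) = Σ zᵢ(Kᵢ−1)/(1+ψ₂(Kᵢ−1)) = 0.
Check two-phase: ΣzᵢKᵢ = 1.285 > 1 and Σzᵢ/Kᵢ = 1.597 > 1, so g(0) = 0.285 > 0 and g(1) = -0.597 < 0.
Binary case is linear: z₁(K₁−1)(1+ψ₂(K₂−1)) + z₂(K₂−1)(1+ψ₂(K₁−1)) = 0
⇒ ψ₂ = [z₁(K₁−1)+z₂(K₂−1)] / [−(K₁−1)(K₂−1)] = 0.2846/0.4399 = 0.647
  A: x = 0.610, y = 0.934
  B: x = 0.390, y = 0.066

x_B (drum 2) = 0.390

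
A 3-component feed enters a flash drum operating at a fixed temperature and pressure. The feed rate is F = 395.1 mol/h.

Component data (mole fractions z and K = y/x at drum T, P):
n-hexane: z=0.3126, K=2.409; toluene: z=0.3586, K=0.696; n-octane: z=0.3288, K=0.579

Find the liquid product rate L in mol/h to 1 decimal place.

L = 246.2 mol/h

Material balance + equilibrium reduce to Σ zᵢ(Kᵢ−1)/(1+ψ(Kᵢ−1)) = 0.
Feasibility: ΣzᵢKᵢ = 1.1930, Σzᵢ/Kᵢ = 1.2129 — both > 1, two phases present.
Newton iteration, ψ⁰ = 0.6:
  ψ = 0.6000: g = -0.07987, g' = -0.3361 → ψ = 0.3624
  ψ = 0.3624: g = 0.00571, g' = -0.3950 → ψ = 0.3769
  ψ = 0.3769: g = 0.00004, g' = -0.3894 → ψ = 0.3770
Converged at ψ = 0.3770.
Then V = ψ·F = 0.3770·395.1 = 148.9 mol/h and L = F − V = 246.2 mol/h.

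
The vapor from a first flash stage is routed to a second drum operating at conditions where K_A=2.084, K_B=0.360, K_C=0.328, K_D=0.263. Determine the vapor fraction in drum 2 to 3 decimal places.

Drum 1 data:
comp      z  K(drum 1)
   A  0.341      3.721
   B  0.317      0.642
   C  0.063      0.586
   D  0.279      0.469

Drum 1:
Let ψ₁ = V/F and solve Σ zᵢ(Kᵢ−1)/(1+ψ₁(Kᵢ−1)) = 0.
Feasibility: ΣzᵢKᵢ = 1.640, Σzᵢ/Kᵢ = 1.288 — both > 1, two phases present.
Iterate (Newton) starting at ψ₁ = 0.5:
  ψ₁ = 0.500: g = 0.0203, g' = -0.676 → ψ₁ = 0.530
Converged at ψ₁ = 0.530.
Drum-1 compositions:
  A: x = 0.140, y = 0.519
  B: x = 0.391, y = 0.251
  C: x = 0.081, y = 0.047
  D: x = 0.388, y = 0.182
Drum-2 feed = drum-1 vapor: z₂ = (0.5193, 0.2512, 0.0473, 0.1822).
Drum 2:
Material balance + equilibrium reduce to Σ zᵢ(Kᵢ−1)/(1+ψ₂(Kᵢ−1)) = 0.
g(0) = ΣzᵢKᵢ − 1 = 0.236 and g(1) = 1 − Σzᵢ/Kᵢ = -0.784, so a root lies in (0, 1).
Newton iteration, ψ₂⁰ = 0.5:
  ψ₂ = 0.500: g = -0.1318, g' = -0.776 → ψ₂ = 0.330
  ψ₂ = 0.330: g = -0.0075, g' = -0.704 → ψ₂ = 0.319
Converged at ψ₂ = 0.319.
  A: x = 0.386, y = 0.804
  B: x = 0.316, y = 0.114
  C: x = 0.060, y = 0.020
  D: x = 0.238, y = 0.063

V/F (drum 2) = 0.319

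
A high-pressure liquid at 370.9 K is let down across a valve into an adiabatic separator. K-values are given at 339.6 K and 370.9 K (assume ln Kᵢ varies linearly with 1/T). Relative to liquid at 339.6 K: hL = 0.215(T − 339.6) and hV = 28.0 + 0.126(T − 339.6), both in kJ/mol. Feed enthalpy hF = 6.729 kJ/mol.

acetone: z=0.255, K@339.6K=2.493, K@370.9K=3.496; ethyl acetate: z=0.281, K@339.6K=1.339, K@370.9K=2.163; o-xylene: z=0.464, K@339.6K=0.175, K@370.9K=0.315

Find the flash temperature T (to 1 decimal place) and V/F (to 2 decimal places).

T = 345.6 K, V/F = 0.20

Adiabatic flash: solve Rachford–Rice at each trial T, then check hF = ψ·hV(T) + (1−ψ)·hL(T).
  T = 339.6 K: K = (2.493, 1.339, 0.175), RR gives ψ = 0.107, H_out = 3.007 kJ/mol
  T = 370.9 K: K = (3.496, 2.163, 0.315), RR gives ψ = 0.507, H_out = 19.502 kJ/mol
  T = 355.2 K: K = (2.973, 1.719, 0.238), RR gives ψ = 0.325, H_out = 12.001 kJ/mol
  T = 347.4 K: K = (2.728, 1.521, 0.205), RR gives ψ = 0.224, H_out = 7.785 kJ/mol
  T = 343.5 K: K = (2.609, 1.428, 0.189), RR gives ψ = 0.168, H_out = 5.479 kJ/mol
  T = 345.4 K: K = (2.667, 1.473, 0.197), RR gives ψ = 0.196, H_out = 6.622 kJ/mol
Linear interpolation between T = 345.4 (H_out = 6.622) and T = 347.4 (H_out = 7.785) on hF = 6.729 gives T ≈ 345.6 K, at which ψ = 0.20.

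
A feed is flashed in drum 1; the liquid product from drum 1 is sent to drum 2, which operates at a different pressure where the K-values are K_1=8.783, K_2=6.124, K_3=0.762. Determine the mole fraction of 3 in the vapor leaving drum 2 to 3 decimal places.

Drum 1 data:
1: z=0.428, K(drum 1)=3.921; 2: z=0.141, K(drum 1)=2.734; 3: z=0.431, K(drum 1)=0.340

Drum 1:
Newton–Raphson from ψ₁ = 0.53:
  ψ₁ = 0.530: g = 0.1805, g' = -1.122 → ψ₁ = 0.691
  ψ₁ = 0.691: g = 0.0025, g' = -1.123 → ψ₁ = 0.693
Converged at ψ₁ = 0.693.
Drum-1 compositions:
  1: x = 0.141, y = 0.555
  2: x = 0.064, y = 0.175
  3: x = 0.794, y = 0.270
Drum-2 feed = drum-1 liquid: z₂ = (0.1415, 0.0640, 0.7945).
Drum 2:
Let ψ₂ = V/F and solve Σ zᵢ(Kᵢ−1)/(1+ψ₂(Kᵢ−1)) = 0.
Feasibility: ΣzᵢKᵢ = 2.240, Σzᵢ/Kᵢ = 1.069 — both > 1, two phases present.
Newton–Raphson from ψ₂ = 0.5:
  ψ₂ = 0.500: g = 0.1026, g' = -0.549 → ψ₂ = 0.687
  ψ₂ = 0.687: g = 0.0200, g' = -0.359 → ψ₂ = 0.743
  ψ₂ = 0.743: g = 0.0010, g' = -0.326 → ψ₂ = 0.746
Converged at ψ₂ = 0.746.
  1: x = 0.021, y = 0.183
  2: x = 0.013, y = 0.081
  3: x = 0.966, y = 0.736

y_3 (drum 2) = 0.736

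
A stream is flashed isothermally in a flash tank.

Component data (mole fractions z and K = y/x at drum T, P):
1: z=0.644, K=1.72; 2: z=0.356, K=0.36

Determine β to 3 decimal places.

Let β = V/F and solve Σ zᵢ(Kᵢ−1)/(1+β(Kᵢ−1)) = 0.
g(0) = ΣzᵢKᵢ − 1 = 0.236 and g(1) = 1 − Σzᵢ/Kᵢ = -0.363, so a root lies in (0, 1).
Binary case is linear: z₁(K₁−1)(1+β(K₂−1)) + z₂(K₂−1)(1+β(K₁−1)) = 0
⇒ β = [z₁(K₁−1)+z₂(K₂−1)] / [−(K₁−1)(K₂−1)] = 0.2358/0.4608 = 0.512

β = 0.512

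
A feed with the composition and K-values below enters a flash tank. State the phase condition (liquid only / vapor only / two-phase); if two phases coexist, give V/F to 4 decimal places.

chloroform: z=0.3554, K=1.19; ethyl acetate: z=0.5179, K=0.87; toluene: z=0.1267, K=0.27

liquid only

ΣzᵢKᵢ = 0.9077; Σzᵢ/Kᵢ = 1.3632.
Since ΣzᵢKᵢ < 1 the mixture is below its bubble point — single liquid phase.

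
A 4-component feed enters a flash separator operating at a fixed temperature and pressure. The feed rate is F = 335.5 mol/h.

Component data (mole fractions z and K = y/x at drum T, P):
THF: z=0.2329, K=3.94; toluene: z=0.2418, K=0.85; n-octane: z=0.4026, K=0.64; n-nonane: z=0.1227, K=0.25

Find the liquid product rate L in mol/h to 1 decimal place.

L = 213.9 mol/h

Newton iteration, ψ⁰ = 0.69:
  ψ = 0.6900: g = -0.19793, g' = -0.6151 → ψ = 0.3682
  ψ = 0.3682: g = -0.00380, g' = -0.6714 → ψ = 0.3625
  ψ = 0.3625: g = 0.00002, g' = -0.6770 → ψ = 0.3626
Converged at ψ = 0.3626.
Then V = ψ·F = 0.3626·335.5 = 121.6 mol/h and L = F − V = 213.9 mol/h.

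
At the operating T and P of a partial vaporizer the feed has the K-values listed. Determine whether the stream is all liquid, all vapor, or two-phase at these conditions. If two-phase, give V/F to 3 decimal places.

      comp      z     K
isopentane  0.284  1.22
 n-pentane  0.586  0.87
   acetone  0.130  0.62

ΣzᵢKᵢ = 0.937; Σzᵢ/Kᵢ = 1.116.
Since ΣzᵢKᵢ < 1 the mixture is below its bubble point — single liquid phase.

all liquid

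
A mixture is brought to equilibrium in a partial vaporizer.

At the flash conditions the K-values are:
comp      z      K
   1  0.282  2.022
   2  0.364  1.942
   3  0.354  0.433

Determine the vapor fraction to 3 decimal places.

Rachford–Rice: g(ψ) = Σ zᵢ(Kᵢ−1)/(1+ψ(Kᵢ−1)) = 0.
Check two-phase: ΣzᵢKᵢ = 1.430 > 1 and Σzᵢ/Kᵢ = 1.144 > 1, so g(0) = 0.430 > 0 and g(1) = -0.144 < 0.
Newton–Raphson from ψ = 0.34:
  ψ = 0.340: g = 0.2249, g' = -0.522 → ψ = 0.771
  ψ = 0.771: g = 0.0033, g' = -0.560 → ψ = 0.777
Converged at ψ = 0.777.

ψ = 0.777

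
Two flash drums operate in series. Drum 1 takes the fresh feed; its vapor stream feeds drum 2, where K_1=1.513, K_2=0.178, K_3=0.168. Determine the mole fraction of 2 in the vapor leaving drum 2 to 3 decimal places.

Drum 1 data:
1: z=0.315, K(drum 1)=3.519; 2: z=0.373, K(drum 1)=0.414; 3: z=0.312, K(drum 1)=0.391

y_2 (drum 2) = 0.038

Drum 1:
Material balance + equilibrium reduce to Σ zᵢ(Kᵢ−1)/(1+ψ₁(Kᵢ−1)) = 0.
Feasibility: ΣzᵢKᵢ = 1.385, Σzᵢ/Kᵢ = 1.788 — both > 1, two phases present.
Iterate (Newton) starting at ψ₁ = 0.67:
  ψ₁ = 0.670: g = -0.3856, g' = -0.954 → ψ₁ = 0.266
  ψ₁ = 0.266: g = -0.0104, g' = -1.061 → ψ₁ = 0.256
Converged at ψ₁ = 0.256.
Drum-1 compositions:
  1: x = 0.191, y = 0.674
  2: x = 0.439, y = 0.182
  3: x = 0.370, y = 0.145
Drum-2 feed = drum-1 vapor: z₂ = (0.6738, 0.1817, 0.1445).
Drum 2:
Newton–Raphson from ψ₂ = 0.34:
  ψ₂ = 0.340: g = -0.0807, g' = -0.560 → ψ₂ = 0.196
  ψ₂ = 0.196: g = -0.0076, g' = -0.464 → ψ₂ = 0.179
Converged at ψ₂ = 0.179.
  1: x = 0.617, y = 0.934
  2: x = 0.213, y = 0.038
  3: x = 0.170, y = 0.029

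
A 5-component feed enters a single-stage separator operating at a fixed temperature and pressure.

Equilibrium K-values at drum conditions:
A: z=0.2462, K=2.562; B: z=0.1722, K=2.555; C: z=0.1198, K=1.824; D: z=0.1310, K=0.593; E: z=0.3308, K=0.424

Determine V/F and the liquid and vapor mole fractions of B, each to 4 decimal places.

Rachford–Rice: g(V/F) = Σ zᵢ(Kᵢ−1)/(1+V/F(Kᵢ−1)) = 0.
Feasibility: ΣzᵢKᵢ = 1.5072, Σzᵢ/Kᵢ = 1.2303 — both > 1, two phases present.
Newton–Raphson from V/F = 0.4:
  V/F = 0.4000: g = 0.16475, g' = -0.6481 → V/F = 0.6542
  V/F = 0.6542: g = 0.00866, g' = -0.6065 → V/F = 0.6685
Converged at V/F = 0.6685.
Compositions from xᵢ = zᵢ/(1+V/F(Kᵢ−1)), yᵢ = Kᵢxᵢ:
  A: x = 0.1204, y = 0.3086
  B: x = 0.0844, y = 0.2157
  C: x = 0.0773, y = 0.1409
  D: x = 0.1800, y = 0.1067
  E: x = 0.5379, y = 0.2281

V/F = 0.6685, x_B = 0.0844, y_B = 0.2157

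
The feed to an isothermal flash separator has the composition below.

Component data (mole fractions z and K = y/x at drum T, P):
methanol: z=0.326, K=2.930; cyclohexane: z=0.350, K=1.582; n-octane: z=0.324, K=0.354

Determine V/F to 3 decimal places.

V/F = 0.741

Material balance + equilibrium reduce to Σ zᵢ(Kᵢ−1)/(1+V/F(Kᵢ−1)) = 0.
Check two-phase: ΣzᵢKᵢ = 1.624 > 1 and Σzᵢ/Kᵢ = 1.248 > 1, so g(0) = 0.624 > 0 and g(1) = -0.248 < 0.
Newton iteration, V/F⁰ = 0.46:
  V/F = 0.460: g = 0.1962, g' = -0.688 → V/F = 0.745
  V/F = 0.745: g = -0.0033, g' = -0.765 → V/F = 0.741
Converged at V/F = 0.741.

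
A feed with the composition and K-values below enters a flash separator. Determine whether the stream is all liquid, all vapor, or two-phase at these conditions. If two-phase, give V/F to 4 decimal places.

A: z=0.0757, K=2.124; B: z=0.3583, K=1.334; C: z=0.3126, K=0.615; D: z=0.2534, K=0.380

ΣzᵢKᵢ = 0.9273; Σzᵢ/Kᵢ = 1.4794.
Since ΣzᵢKᵢ < 1 the mixture is below its bubble point — single liquid phase.

all liquid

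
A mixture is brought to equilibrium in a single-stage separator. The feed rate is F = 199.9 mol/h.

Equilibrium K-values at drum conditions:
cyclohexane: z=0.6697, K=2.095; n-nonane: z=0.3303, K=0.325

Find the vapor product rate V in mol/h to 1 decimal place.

V = 138.0 mol/h

Let ψ = V/F and solve Σ zᵢ(Kᵢ−1)/(1+ψ(Kᵢ−1)) = 0.
g(0) = ΣzᵢKᵢ − 1 = 0.5104 and g(1) = 1 − Σzᵢ/Kᵢ = -0.3360, so a root lies in (0, 1).
Binary case is linear: z₁(K₁−1)(1+ψ(K₂−1)) + z₂(K₂−1)(1+ψ(K₁−1)) = 0
⇒ ψ = [z₁(K₁−1)+z₂(K₂−1)] / [−(K₁−1)(K₂−1)] = 0.51037/0.73913 = 0.6905
Then V = ψ·F = 0.6905·199.9 = 138.0 mol/h and L = F − V = 61.9 mol/h.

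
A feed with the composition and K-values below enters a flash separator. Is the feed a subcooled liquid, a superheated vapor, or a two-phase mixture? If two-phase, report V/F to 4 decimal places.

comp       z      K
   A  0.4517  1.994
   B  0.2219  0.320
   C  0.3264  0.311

ΣzᵢKᵢ = 1.0732; Σzᵢ/Kᵢ = 1.9695.
Both exceed 1, so a two-phase solution exists.
Rachford–Rice: g(ψ) = Σ zᵢ(Kᵢ−1)/(1+ψ(Kᵢ−1)) = 0.
Newton–Raphson from ψ = 0.5:
  ψ = 0.5000: g = -0.27178, g' = -0.7953 → ψ = 0.1583
  ψ = 0.1583: g = -0.03355, g' = -0.6573 → ψ = 0.1072
  ψ = 0.1072: g = 0.00016, g' = -0.6645 → ψ = 0.1075
Converged at ψ = 0.1075.

two-phase, V/F = 0.1075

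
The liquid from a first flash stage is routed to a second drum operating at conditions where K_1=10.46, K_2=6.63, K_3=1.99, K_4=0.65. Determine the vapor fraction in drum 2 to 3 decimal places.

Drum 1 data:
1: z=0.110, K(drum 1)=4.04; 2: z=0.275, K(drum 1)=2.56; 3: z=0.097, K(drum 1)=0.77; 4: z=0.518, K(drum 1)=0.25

Drum 1:
Newton iteration, ψ₁⁰ = 0.51:
  ψ₁ = 0.510: g = -0.2844, g' = -1.135 → ψ₁ = 0.259
  ψ₁ = 0.259: g = -0.0136, g' = -1.112 → ψ₁ = 0.247
Converged at ψ₁ = 0.247.
Drum-1 compositions:
  1: x = 0.063, y = 0.254
  2: x = 0.198, y = 0.508
  3: x = 0.103, y = 0.079
  4: x = 0.636, y = 0.159
Drum-2 feed = drum-1 liquid: z₂ = (0.0628, 0.1985, 0.1028, 0.6359).
Drum 2:
Rachford–Rice: g(ψ₂) = Σ zᵢ(Kᵢ−1)/(1+ψ₂(Kᵢ−1)) = 0.
Feasibility: ΣzᵢKᵢ = 2.591, Σzᵢ/Kᵢ = 1.066 — both > 1, two phases present.
Iterate (Newton) starting at ψ₂ = 0.5:
  ψ₂ = 0.500: g = 0.1949, g' = -0.763 → ψ₂ = 0.755
  ψ₂ = 0.755: g = 0.0413, g' = -0.490 → ψ₂ = 0.840
  ψ₂ = 0.840: g = 0.0019, g' = -0.448 → ψ₂ = 0.844
Converged at ψ₂ = 0.844.
  1: x = 0.007, y = 0.073
  2: x = 0.035, y = 0.229
  3: x = 0.056, y = 0.111
  4: x = 0.902, y = 0.587

V/F (drum 2) = 0.844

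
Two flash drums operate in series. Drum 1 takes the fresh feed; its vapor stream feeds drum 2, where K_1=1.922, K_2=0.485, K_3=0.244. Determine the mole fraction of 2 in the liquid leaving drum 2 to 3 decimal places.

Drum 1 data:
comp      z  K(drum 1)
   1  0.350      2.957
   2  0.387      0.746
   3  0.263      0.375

x_2 (drum 2) = 0.409

Drum 1:
Rachford–Rice: g(ψ₁) = Σ zᵢ(Kᵢ−1)/(1+ψ₁(Kᵢ−1)) = 0.
Feasibility: ΣzᵢKᵢ = 1.422, Σzᵢ/Kᵢ = 1.338 — both > 1, two phases present.
Iterate (Newton) starting at ψ₁ = 0.5:
  ψ₁ = 0.500: g = -0.0055, g' = -0.593 → ψ₁ = 0.491
Converged at ψ₁ = 0.491.
Drum-1 compositions:
  1: x = 0.179, y = 0.528
  2: x = 0.442, y = 0.330
  3: x = 0.379, y = 0.142
Drum-2 feed = drum-1 vapor: z₂ = (0.5279, 0.3298, 0.1423).
Drum 2:
Material balance + equilibrium reduce to Σ zᵢ(Kᵢ−1)/(1+ψ₂(Kᵢ−1)) = 0.
Feasibility: ΣzᵢKᵢ = 1.209, Σzᵢ/Kᵢ = 1.538 — both > 1, two phases present.
Iterate (Newton) starting at ψ₂ = 0.4:
  ψ₂ = 0.400: g = -0.0125, g' = -0.545 → ψ₂ = 0.377
Converged at ψ₂ = 0.377.
  1: x = 0.392, y = 0.753
  2: x = 0.409, y = 0.198
  3: x = 0.199, y = 0.049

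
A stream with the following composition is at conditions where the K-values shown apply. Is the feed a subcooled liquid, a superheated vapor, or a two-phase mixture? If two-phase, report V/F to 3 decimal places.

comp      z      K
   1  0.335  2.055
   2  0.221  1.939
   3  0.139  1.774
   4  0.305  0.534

superheated vapor

ΣzᵢKᵢ = 1.526; Σzᵢ/Kᵢ = 0.927.
Since Σzᵢ/Kᵢ < 1 the mixture is above its dew point — single vapor phase.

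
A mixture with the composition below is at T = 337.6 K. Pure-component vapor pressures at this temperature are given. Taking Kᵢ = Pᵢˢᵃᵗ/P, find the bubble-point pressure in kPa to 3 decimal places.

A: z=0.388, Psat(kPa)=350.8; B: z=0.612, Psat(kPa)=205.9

Pbub = 262.121 kPa

At the bubble point ψ → 0, so ΣzᵢKᵢ = 1 with Kᵢ = Pᵢˢᵃᵗ/P ⇒ P = ΣzᵢPᵢˢᵃᵗ.
P = 0.388·350.8 + 0.612·205.9 = 262.121 kPa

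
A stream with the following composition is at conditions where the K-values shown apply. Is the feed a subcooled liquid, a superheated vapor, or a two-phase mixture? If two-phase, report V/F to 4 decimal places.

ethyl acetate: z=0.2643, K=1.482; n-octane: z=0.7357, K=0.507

ΣzᵢKᵢ = 0.7647; Σzᵢ/Kᵢ = 1.6294.
Since ΣzᵢKᵢ < 1 the mixture is below its bubble point — single liquid phase.

subcooled liquid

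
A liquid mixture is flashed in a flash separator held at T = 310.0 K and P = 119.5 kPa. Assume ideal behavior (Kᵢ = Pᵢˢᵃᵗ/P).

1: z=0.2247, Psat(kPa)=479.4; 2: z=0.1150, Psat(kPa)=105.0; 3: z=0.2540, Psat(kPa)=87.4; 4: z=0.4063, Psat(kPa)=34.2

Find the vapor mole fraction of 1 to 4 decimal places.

y_1 = 0.5649

Raoult's law: Kᵢ = Pᵢˢᵃᵗ/P = Pᵢˢᵃᵗ/119.5.
  K_1 = 479.4/119.5 = 4.011715, K_2 = 105.0/119.5 = 0.878661, K_3 = 87.4/119.5 = 0.731381, K_4 = 34.2/119.5 = 0.286192
Iterate (Newton) starting at ψ = 0.5:
  ψ = 0.5000: g = -0.27458, g' = -0.8515 → ψ = 0.1775
  ψ = 0.1775: g = 0.02295, g' = -1.1588 → ψ = 0.1973
  ψ = 0.1973: g = 0.00055, g' = -1.1045 → ψ = 0.1978
Converged at ψ = 0.1978.
Compositions from xᵢ = zᵢ/(1+ψ(Kᵢ−1)), yᵢ = Kᵢxᵢ:
  1: x = 0.1408, y = 0.5649
  2: x = 0.1178, y = 0.1035
  3: x = 0.2683, y = 0.1962
  4: x = 0.4731, y = 0.1354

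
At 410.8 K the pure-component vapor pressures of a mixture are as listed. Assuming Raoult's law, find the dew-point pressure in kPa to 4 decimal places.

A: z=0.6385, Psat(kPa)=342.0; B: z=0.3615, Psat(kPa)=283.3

At the dew point ψ → 1, so Σzᵢ/Kᵢ = 1 with Kᵢ = Pᵢˢᵃᵗ/P ⇒ 1/P = Σzᵢ/Pᵢˢᵃᵗ.
1/P = 0.6385/342.0 + 0.3615/283.3 = 0.0031430 ⇒ P = 318.1682 kPa

Pdew = 318.1682 kPa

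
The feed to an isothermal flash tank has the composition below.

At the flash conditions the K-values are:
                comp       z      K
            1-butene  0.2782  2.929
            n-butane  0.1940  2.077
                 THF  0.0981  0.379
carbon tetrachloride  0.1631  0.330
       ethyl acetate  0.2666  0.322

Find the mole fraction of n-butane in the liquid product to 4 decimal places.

Let ψ = V/F and solve Σ zᵢ(Kᵢ−1)/(1+ψ(Kᵢ−1)) = 0.
g(0) = ΣzᵢKᵢ − 1 = 0.3946 and g(1) = 1 − Σzᵢ/Kᵢ = -0.7694, so a root lies in (0, 1).
Newton iteration, ψ⁰ = 0.5:
  ψ = 0.5000: g = -0.11716, g' = -0.8889 → ψ = 0.3682
  ψ = 0.3682: g = -0.00154, g' = -0.8796 → ψ = 0.3664
Converged at ψ = 0.3664.
Compositions from xᵢ = zᵢ/(1+ψ(Kᵢ−1)), yᵢ = Kᵢxᵢ:
  1-butene: x = 0.1630, y = 0.4774
  n-butane: x = 0.1391, y = 0.2889
  THF: x = 0.1270, y = 0.0481
  carbon tetrachloride: x = 0.2162, y = 0.0713
  ethyl acetate: x = 0.3547, y = 0.1142

x_n-butane = 0.1391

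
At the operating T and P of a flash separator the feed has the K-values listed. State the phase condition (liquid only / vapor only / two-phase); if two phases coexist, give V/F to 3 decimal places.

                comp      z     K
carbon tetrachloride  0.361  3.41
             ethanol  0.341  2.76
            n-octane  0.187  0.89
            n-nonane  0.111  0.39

vapor only

ΣzᵢKᵢ = 2.382; Σzᵢ/Kᵢ = 0.724.
Since Σzᵢ/Kᵢ < 1 the mixture is above its dew point — single vapor phase.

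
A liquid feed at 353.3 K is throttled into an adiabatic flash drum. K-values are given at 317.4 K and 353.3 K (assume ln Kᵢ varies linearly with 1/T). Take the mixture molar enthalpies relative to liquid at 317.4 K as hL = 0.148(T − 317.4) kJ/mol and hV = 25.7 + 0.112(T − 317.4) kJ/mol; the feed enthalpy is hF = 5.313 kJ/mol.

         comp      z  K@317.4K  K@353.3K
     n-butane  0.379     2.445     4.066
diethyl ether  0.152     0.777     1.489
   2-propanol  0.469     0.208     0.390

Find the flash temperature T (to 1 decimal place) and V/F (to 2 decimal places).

T = 320.4 K, V/F = 0.19

Adiabatic flash: solve Rachford–Rice at each trial T, then check hF = ψ·hV(T) + (1−ψ)·hL(T).
  T = 317.4 K: K = (2.445, 0.777, 0.208), RR gives ψ = 0.143, H_out = 3.674 kJ/mol
  T = 353.3 K: K = (4.066, 1.489, 0.390), RR gives ψ = 0.617, H_out = 20.378 kJ/mol
  T = 335.4 K: K = (3.198, 1.095, 0.290), RR gives ψ = 0.392, H_out = 12.485 kJ/mol
  T = 326.4 K: K = (2.807, 0.927, 0.247), RR gives ψ = 0.276, H_out = 8.324 kJ/mol
  T = 321.9 K: K = (2.622, 0.850, 0.227), RR gives ψ = 0.212, H_out = 6.084 kJ/mol
  T = 319.6 K: K = (2.531, 0.812, 0.217), RR gives ψ = 0.178, H_out = 4.878 kJ/mol
Linear interpolation between T = 319.6 (H_out = 4.878) and T = 321.9 (H_out = 6.084) on hF = 5.313 gives T ≈ 320.4 K, at which ψ = 0.19.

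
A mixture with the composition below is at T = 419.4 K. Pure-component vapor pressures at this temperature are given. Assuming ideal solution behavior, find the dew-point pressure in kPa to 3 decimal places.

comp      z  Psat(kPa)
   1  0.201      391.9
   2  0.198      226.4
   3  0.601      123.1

Pdew = 159.498 kPa

At the dew point ψ → 1, so Σzᵢ/Kᵢ = 1 with Kᵢ = Pᵢˢᵃᵗ/P ⇒ 1/P = Σzᵢ/Pᵢˢᵃᵗ.
1/P = 0.201/391.9 + 0.198/226.4 + 0.601/123.1 = 0.006270 ⇒ P = 159.498 kPa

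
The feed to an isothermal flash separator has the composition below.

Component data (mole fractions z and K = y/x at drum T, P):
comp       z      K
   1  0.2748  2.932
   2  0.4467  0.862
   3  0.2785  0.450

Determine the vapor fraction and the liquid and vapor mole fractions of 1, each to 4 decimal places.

ψ = 0.4830, x_1 = 0.1422, y_1 = 0.4168

Newton iteration, ψ⁰ = 0.5:
  ψ = 0.5000: g = -0.00744, g' = -0.4355 → ψ = 0.4829
  ψ = 0.4829: g = 0.00004, g' = -0.4405 → ψ = 0.4830
Converged at ψ = 0.4830.
Compositions from xᵢ = zᵢ/(1+ψ(Kᵢ−1)), yᵢ = Kᵢxᵢ:
  1: x = 0.1422, y = 0.4168
  2: x = 0.4786, y = 0.4126
  3: x = 0.3792, y = 0.1707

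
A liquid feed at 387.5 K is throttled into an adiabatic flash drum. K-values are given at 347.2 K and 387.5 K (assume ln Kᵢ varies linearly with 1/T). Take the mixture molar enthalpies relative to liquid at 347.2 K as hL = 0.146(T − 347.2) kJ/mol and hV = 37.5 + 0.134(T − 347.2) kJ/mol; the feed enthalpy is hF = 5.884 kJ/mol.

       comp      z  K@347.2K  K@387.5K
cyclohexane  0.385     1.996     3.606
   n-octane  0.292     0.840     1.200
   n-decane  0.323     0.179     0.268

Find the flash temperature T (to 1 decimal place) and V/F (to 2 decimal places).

Adiabatic flash: solve Rachford–Rice at each trial T, then check hF = ψ·hV(T) + (1−ψ)·hL(T).
  T = 347.2 K: K = (1.996, 0.840, 0.179), RR gives ψ = 0.121, H_out = 4.547 kJ/mol
  T = 387.5 K: K = (3.606, 1.200, 0.268), RR gives ψ = 0.623, H_out = 28.934 kJ/mol
  T = 367.4 K: K = (2.729, 1.014, 0.222), RR gives ψ = 0.440, H_out = 19.332 kJ/mol
  T = 357.3 K: K = (2.344, 0.926, 0.200), RR gives ψ = 0.309, H_out = 13.023 kJ/mol
  T = 352.2 K: K = (2.164, 0.882, 0.189), RR gives ψ = 0.224, H_out = 9.114 kJ/mol
  T = 349.7 K: K = (2.079, 0.861, 0.184), RR gives ψ = 0.175, H_out = 6.939 kJ/mol
  T = 348.4 K: K = (2.035, 0.850, 0.181), RR gives ψ = 0.148, H_out = 5.725 kJ/mol
Linear interpolation between T = 348.4 (H_out = 5.725) and T = 349.7 (H_out = 6.939) on hF = 5.884 gives T ≈ 348.6 K, at which ψ = 0.15.

T = 348.6 K, V/F = 0.15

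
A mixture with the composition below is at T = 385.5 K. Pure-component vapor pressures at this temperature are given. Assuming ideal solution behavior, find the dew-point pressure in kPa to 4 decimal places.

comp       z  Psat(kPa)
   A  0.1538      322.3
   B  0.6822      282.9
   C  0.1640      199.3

At the dew point ψ → 1, so Σzᵢ/Kᵢ = 1 with Kᵢ = Pᵢˢᵃᵗ/P ⇒ 1/P = Σzᵢ/Pᵢˢᵃᵗ.
1/P = 0.1538/322.3 + 0.6822/282.9 + 0.1640/199.3 = 0.0037115 ⇒ P = 269.4308 kPa

Pdew = 269.4308 kPa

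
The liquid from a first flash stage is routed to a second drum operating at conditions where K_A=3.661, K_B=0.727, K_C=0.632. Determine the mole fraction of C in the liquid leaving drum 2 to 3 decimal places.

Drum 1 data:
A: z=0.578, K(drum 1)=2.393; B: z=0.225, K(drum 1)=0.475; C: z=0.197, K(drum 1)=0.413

x_C (drum 2) = 0.450

Drum 1:
Material balance + equilibrium reduce to Σ zᵢ(Kᵢ−1)/(1+ψ₁(Kᵢ−1)) = 0.
g(0) = ΣzᵢKᵢ − 1 = 0.571 and g(1) = 1 − Σzᵢ/Kᵢ = -0.192, so a root lies in (0, 1).
Iterate (Newton) starting at ψ₁ = 0.69:
  ψ₁ = 0.690: g = 0.0310, g' = -0.636 → ψ₁ = 0.739
  ψ₁ = 0.739: g = -0.0003, g' = -0.650 → ψ₁ = 0.738
Converged at ψ₁ = 0.738.
Drum-1 compositions:
  A: x = 0.285, y = 0.682
  B: x = 0.367, y = 0.175
  C: x = 0.348, y = 0.144
Drum-2 feed = drum-1 liquid: z₂ = (0.2850, 0.3674, 0.3477).
Drum 2:
Newton iteration, ψ₂⁰ = 0.5:
  ψ₂ = 0.500: g = 0.0524, g' = -0.479 → ψ₂ = 0.609
  ψ₂ = 0.609: g = 0.0040, g' = -0.411 → ψ₂ = 0.619
Converged at ψ₂ = 0.619.
  A: x = 0.108, y = 0.394
  B: x = 0.442, y = 0.321
  C: x = 0.450, y = 0.285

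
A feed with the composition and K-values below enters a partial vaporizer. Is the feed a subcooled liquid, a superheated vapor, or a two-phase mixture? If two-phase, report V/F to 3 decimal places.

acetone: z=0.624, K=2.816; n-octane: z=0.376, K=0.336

ΣzᵢKᵢ = 1.884; Σzᵢ/Kᵢ = 1.341.
Both exceed 1, so a two-phase solution exists.
Binary case is linear: z₁(K₁−1)(1+ψ(K₂−1)) + z₂(K₂−1)(1+ψ(K₁−1)) = 0
⇒ ψ = [z₁(K₁−1)+z₂(K₂−1)] / [−(K₁−1)(K₂−1)] = 0.8835/1.2058 = 0.733

two-phase, V/F = 0.733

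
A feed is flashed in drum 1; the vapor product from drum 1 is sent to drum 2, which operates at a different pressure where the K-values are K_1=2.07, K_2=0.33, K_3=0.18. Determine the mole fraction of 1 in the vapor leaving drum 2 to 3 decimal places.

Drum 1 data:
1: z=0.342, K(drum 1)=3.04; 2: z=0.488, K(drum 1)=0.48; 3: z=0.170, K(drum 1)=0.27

Drum 1:
Let ψ₁ = V/F and solve Σ zᵢ(Kᵢ−1)/(1+ψ₁(Kᵢ−1)) = 0.
g(0) = ΣzᵢKᵢ − 1 = 0.320 and g(1) = 1 − Σzᵢ/Kᵢ = -0.759, so a root lies in (0, 1).
Iterate (Newton) starting at ψ₁ = 0.5:
  ψ₁ = 0.500: g = -0.1930, g' = -0.814 → ψ₁ = 0.263
  ψ₁ = 0.263: g = 0.0065, g' = -0.919 → ψ₁ = 0.270
Converged at ψ₁ = 0.270.
Drum-1 compositions:
  1: x = 0.220, y = 0.670
  2: x = 0.568, y = 0.273
  3: x = 0.212, y = 0.057
Drum-2 feed = drum-1 vapor: z₂ = (0.6703, 0.2725, 0.0572).
Drum 2:
Let ψ₂ = V/F and solve Σ zᵢ(Kᵢ−1)/(1+ψ₂(Kᵢ−1)) = 0.
Check two-phase: ΣzᵢKᵢ = 1.488 > 1 and Σzᵢ/Kᵢ = 1.467 > 1, so g(0) = 0.488 > 0 and g(1) = -0.467 < 0.
Newton–Raphson from ψ₂ = 0.66:
  ψ₂ = 0.660: g = -0.0092, g' = -0.839 → ψ₂ = 0.649
Converged at ψ₂ = 0.649.
  1: x = 0.396, y = 0.819
  2: x = 0.482, y = 0.159
  3: x = 0.122, y = 0.022

y_1 (drum 2) = 0.819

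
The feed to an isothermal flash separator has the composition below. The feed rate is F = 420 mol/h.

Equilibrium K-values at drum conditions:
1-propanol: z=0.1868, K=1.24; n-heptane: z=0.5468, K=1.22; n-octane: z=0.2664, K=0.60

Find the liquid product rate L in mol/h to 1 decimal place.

L = 146.9 mol/h

Let β = V/F and solve Σ zᵢ(Kᵢ−1)/(1+β(Kᵢ−1)) = 0.
g(0) = ΣzᵢKᵢ − 1 = 0.0586 and g(1) = 1 − Σzᵢ/Kᵢ = -0.0428, so a root lies in (0, 1).
Newton–Raphson from β = 0.5:
  β = 0.5000: g = 0.01520, g' = -0.0967 → β = 0.6573
  β = 0.6573: g = -0.00075, g' = -0.1067 → β = 0.6503
Converged at β = 0.6503.
Then V = β·F = 0.6503·420 = 273.1 mol/h and L = F − V = 146.9 mol/h.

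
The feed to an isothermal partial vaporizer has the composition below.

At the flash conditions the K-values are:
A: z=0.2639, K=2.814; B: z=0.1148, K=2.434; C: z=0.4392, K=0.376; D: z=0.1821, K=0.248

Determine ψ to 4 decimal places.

ψ = 0.2050

Let ψ = V/F and solve Σ zᵢ(Kᵢ−1)/(1+ψ(Kᵢ−1)) = 0.
g(0) = ΣzᵢKᵢ − 1 = 0.2323 and g(1) = 1 − Σzᵢ/Kᵢ = -1.0433, so a root lies in (0, 1).
Newton iteration, ψ⁰ = 0.54:
  ψ = 0.5400: g = -0.30930, g' = -0.9775 → ψ = 0.2236
  ψ = 0.2236: g = -0.01788, g' = -0.9547 → ψ = 0.2049
  ψ = 0.2049: g = 0.00015, g' = -0.9713 → ψ = 0.2050
Converged at ψ = 0.2050.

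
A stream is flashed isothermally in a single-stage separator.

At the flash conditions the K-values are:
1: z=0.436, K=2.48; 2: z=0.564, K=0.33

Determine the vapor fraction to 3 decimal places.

ψ = 0.270

Let ψ = V/F and solve Σ zᵢ(Kᵢ−1)/(1+ψ(Kᵢ−1)) = 0.
g(0) = ΣzᵢKᵢ − 1 = 0.267 and g(1) = 1 − Σzᵢ/Kᵢ = -0.885, so a root lies in (0, 1).
Binary case is linear: z₁(K₁−1)(1+ψ(K₂−1)) + z₂(K₂−1)(1+ψ(K₁−1)) = 0
⇒ ψ = [z₁(K₁−1)+z₂(K₂−1)] / [−(K₁−1)(K₂−1)] = 0.2674/0.9916 = 0.270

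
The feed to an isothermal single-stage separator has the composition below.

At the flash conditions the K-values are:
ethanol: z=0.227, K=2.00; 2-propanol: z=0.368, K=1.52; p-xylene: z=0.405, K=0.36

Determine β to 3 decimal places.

β = 0.342

Rachford–Rice: g(β) = Σ zᵢ(Kᵢ−1)/(1+β(Kᵢ−1)) = 0.
Feasibility: ΣzᵢKᵢ = 1.159, Σzᵢ/Kᵢ = 1.481 — both > 1, two phases present.
Iterate (Newton) starting at β = 0.48:
  β = 0.480: g = -0.0676, g' = -0.513 → β = 0.348
  β = 0.348: g = -0.0031, g' = -0.471 → β = 0.342
Converged at β = 0.342.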